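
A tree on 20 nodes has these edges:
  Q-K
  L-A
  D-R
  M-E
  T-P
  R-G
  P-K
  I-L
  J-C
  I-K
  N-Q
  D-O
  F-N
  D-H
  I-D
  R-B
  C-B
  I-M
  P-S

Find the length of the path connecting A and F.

6

Walking from A: A–L–I–K–Q–N–F. Length 6.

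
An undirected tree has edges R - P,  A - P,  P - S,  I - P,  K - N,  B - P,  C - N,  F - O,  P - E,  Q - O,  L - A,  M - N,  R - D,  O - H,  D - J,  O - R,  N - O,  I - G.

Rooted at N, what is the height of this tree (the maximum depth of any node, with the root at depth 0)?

5

The longest root-to-leaf path is N–O–R–P–I–G (5 edges).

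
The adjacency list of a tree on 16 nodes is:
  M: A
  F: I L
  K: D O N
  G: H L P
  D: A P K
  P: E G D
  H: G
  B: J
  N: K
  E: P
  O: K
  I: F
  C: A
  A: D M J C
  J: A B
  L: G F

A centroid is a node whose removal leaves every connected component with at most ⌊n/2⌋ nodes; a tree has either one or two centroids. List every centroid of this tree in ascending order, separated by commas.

D

Delete D: the remaining components have sizes 7, 5, 3. Max 7 ≤ 8, so D is a centroid.
No neighbour of D does as well, so D is the unique centroid.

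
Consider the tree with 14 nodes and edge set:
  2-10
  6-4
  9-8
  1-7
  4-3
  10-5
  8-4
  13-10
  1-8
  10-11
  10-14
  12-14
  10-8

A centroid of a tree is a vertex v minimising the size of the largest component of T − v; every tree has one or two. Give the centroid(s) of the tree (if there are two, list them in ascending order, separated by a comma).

Removing 8 splits the tree into components of sizes 7, 3, 2, 1; the largest is 7 ≤ ⌊14/2⌋ = 7.
10 is adjacent to 8 and is also a centroid (the largest component after removing it is likewise 7).

8, 10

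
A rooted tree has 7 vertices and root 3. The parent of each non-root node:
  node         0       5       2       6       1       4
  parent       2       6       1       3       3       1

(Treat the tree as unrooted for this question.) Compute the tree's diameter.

5

BFS from 0 reaches 5 last, at distance 5; BFS from 5 confirms no node is farther.
Path: 0 – 2 – 1 – 3 – 6 – 5.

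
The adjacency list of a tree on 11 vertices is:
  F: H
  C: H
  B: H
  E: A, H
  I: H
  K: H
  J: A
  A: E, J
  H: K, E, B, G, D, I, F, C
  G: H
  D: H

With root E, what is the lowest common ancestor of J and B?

Path J→root: J A E; path B→root: B H E.
First common node: E.

E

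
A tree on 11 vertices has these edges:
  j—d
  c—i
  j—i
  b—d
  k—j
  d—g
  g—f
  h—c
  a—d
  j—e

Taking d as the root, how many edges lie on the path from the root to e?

2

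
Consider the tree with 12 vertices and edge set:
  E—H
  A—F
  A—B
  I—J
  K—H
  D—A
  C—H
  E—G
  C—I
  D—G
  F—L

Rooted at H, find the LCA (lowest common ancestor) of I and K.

H

Ancestors of I (toward the root): I, C, H.
Ancestors of K: K, H.
The deepest node appearing in both lists is H.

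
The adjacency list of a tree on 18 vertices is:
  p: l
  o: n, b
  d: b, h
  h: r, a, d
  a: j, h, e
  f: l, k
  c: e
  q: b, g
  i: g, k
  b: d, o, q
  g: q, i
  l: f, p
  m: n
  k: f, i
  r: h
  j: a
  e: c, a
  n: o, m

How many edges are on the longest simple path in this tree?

A longest path is c - e - a - h - d - b - q - g - i - k - f - l - p, with 12 edges.

12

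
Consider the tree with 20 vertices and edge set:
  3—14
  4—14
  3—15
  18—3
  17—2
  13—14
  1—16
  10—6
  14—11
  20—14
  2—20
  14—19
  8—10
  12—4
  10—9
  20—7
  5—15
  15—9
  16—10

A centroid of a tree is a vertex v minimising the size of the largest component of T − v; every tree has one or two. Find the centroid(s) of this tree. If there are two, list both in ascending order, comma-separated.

3, 14

If 3 is removed the pieces have sizes 10, 8, 1, all ≤ ⌊20/2⌋ = 10.
Its neighbour 14 also leaves a largest component of size 10, so both are centroids.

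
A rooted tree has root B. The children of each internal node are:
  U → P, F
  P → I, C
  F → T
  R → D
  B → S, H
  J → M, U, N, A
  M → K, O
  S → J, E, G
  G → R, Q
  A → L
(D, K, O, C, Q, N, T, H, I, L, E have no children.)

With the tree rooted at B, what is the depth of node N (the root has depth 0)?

Climbing from N to the root: N–J–S–B. That's 3 steps.

3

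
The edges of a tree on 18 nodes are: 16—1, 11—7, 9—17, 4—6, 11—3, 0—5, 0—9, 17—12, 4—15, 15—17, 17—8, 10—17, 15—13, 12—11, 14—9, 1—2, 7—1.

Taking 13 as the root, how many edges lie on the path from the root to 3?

5

Path from 13 to 3: 13 – 15 – 17 – 12 – 11 – 3, which has 5 edges.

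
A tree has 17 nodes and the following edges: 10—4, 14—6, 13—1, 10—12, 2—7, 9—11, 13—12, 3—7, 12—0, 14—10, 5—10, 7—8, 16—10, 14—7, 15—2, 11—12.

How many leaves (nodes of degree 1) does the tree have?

Degree-1 nodes: 0, 1, 3, 4, 5, 6, 8, 9, 15, 16 — 10 of them.

10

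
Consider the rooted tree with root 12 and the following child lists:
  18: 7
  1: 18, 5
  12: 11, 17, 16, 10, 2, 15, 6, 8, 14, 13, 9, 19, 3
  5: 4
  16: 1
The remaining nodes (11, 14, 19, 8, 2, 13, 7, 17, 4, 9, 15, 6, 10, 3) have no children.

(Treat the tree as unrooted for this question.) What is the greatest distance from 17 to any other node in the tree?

A farthest node from 17 is 7 (4 also at distance 5).
The path 17 – 12 – 16 – 1 – 18 – 7 has 5 edges.

5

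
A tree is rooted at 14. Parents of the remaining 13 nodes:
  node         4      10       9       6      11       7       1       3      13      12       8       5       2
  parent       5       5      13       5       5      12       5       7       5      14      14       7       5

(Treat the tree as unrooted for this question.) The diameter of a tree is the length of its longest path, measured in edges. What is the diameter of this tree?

A longest path is 8 - 14 - 12 - 7 - 5 - 13 - 9, with 6 edges.

6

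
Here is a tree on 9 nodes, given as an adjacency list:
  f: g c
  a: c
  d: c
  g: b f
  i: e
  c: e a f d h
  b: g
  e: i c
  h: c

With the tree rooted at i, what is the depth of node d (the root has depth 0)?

3

i → e → c → d — 3 edges.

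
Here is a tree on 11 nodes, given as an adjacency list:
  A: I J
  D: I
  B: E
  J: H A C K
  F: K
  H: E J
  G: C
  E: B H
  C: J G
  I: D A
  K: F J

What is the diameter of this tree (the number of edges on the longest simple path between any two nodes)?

6

Starting from D, a farthest node is B at distance 6.
One longest path: D - I - A - J - H - E - B.
So the diameter is 6.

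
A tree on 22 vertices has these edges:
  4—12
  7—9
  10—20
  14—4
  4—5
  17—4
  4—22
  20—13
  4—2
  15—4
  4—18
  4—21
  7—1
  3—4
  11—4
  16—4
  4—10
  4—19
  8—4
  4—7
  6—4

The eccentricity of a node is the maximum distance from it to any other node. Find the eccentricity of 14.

A farthest node from 14 is 13.
The path 14-4-10-20-13 has 4 edges.

4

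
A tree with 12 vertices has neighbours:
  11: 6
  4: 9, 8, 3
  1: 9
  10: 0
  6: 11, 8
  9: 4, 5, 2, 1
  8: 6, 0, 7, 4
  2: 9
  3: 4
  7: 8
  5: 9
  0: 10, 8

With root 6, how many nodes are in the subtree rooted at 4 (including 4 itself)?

The subtree rooted at 4 contains: 4, 9, 3, 5, 1, 2 — 6 nodes.

6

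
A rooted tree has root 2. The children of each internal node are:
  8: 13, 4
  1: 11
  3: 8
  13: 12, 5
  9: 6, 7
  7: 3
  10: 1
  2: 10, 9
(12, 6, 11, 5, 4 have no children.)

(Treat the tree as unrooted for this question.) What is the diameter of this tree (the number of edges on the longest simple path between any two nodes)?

BFS from 12 reaches 11 last, at distance 9; BFS from 11 confirms no node is farther.
Path: 12-13-8-3-7-9-2-10-1-11.

9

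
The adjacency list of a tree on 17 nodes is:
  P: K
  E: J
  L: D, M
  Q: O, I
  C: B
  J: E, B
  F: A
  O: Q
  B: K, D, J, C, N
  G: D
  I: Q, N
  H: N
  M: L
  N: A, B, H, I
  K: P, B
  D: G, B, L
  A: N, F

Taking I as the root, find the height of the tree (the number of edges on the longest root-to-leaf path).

M sits deepest: I–N–B–D–L–M — 5 edges from the root.

5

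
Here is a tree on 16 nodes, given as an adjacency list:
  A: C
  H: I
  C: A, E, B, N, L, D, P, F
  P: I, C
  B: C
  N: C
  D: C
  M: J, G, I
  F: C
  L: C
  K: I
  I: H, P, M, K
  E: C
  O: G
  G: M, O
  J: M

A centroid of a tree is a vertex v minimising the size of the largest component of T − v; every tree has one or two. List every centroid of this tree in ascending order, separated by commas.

C, P

Removing C splits the tree into components of sizes 8, 1, 1, 1, 1, 1, 1, 1; the largest is 8 ≤ ⌊16/2⌋ = 8.
Its neighbour P also leaves a largest component of size 8, so both are centroids.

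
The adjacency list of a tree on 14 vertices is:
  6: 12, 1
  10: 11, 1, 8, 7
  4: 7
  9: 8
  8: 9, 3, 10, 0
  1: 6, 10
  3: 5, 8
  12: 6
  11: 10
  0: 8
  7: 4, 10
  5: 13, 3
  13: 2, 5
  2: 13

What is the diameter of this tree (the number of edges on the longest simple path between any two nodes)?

8

BFS from 2 reaches 12 last, at distance 8; BFS from 12 confirms no node is farther.
Path: 2 – 13 – 5 – 3 – 8 – 10 – 1 – 6 – 12.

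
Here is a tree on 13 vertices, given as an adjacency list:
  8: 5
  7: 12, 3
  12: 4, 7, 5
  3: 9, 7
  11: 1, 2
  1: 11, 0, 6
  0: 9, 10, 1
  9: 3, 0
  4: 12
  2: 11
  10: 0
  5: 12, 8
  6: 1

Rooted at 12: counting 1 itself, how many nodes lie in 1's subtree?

The subtree rooted at 1 contains: 1, 6, 11, 2 — 4 nodes.

4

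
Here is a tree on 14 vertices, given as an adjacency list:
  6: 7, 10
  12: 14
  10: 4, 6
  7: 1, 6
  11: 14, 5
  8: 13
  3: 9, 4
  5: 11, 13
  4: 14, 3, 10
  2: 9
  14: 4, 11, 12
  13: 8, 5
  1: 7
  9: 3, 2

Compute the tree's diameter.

9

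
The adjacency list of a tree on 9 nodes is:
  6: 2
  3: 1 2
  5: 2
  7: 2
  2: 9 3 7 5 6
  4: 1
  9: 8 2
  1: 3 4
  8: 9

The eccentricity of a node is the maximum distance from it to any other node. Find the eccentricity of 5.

4

The node farthest from 5 is 4, via 5-2-3-1-4 — 4 edges.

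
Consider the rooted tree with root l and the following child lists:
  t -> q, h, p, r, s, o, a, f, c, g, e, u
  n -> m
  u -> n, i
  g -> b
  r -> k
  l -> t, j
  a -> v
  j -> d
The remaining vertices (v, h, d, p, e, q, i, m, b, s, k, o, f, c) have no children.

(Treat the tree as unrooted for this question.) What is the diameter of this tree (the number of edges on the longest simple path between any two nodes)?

BFS from d reaches m last, at distance 6; BFS from m confirms no node is farther.
Path: d–j–l–t–u–n–m.

6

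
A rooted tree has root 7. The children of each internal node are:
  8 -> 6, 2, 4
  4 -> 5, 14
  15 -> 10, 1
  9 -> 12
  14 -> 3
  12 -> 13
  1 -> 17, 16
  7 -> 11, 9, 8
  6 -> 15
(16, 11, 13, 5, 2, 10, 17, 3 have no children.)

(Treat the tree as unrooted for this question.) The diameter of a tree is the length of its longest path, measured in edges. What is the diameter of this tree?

8

A longest path is 13–12–9–7–8–6–15–1–17, with 8 edges.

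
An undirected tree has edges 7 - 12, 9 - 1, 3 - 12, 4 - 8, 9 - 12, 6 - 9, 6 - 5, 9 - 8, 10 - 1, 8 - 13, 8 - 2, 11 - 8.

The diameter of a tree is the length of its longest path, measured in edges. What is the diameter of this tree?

BFS from 10 reaches 11 last, at distance 4; BFS from 11 confirms no node is farther.
Path: 10–1–9–8–11.

4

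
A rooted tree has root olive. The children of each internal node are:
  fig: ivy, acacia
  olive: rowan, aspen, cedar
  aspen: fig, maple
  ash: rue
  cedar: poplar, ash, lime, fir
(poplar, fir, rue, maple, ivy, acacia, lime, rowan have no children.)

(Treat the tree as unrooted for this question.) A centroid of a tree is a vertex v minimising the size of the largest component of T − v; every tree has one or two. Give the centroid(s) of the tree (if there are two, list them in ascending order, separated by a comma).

Removing olive splits the tree into components of sizes 6, 5, 1; the largest is 6 ≤ ⌊13/2⌋ = 6.
No neighbour of olive does as well, so olive is the unique centroid.

olive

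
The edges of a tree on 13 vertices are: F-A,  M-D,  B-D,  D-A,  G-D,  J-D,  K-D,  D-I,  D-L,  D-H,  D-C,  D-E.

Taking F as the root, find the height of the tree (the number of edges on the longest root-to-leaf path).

3

The longest root-to-leaf path is F – A – D – J (3 edges).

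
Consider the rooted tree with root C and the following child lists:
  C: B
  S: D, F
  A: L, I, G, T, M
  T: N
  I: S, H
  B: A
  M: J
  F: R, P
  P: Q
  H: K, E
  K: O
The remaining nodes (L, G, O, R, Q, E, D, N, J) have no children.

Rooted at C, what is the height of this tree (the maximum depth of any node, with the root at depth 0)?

Q sits deepest: C → B → A → I → S → F → P → Q — 7 edges from the root.

7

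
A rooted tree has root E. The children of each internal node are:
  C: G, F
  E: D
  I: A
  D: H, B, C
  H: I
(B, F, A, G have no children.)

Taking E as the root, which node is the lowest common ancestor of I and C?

D

Path I→root: I H D E; path C→root: C D E.
First common node: D.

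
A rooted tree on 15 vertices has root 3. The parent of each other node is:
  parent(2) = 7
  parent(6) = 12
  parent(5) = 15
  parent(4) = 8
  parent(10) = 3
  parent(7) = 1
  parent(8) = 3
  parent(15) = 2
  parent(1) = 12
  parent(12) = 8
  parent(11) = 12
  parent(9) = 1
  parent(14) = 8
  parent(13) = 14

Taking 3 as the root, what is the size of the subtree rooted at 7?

4

7's subtree: {7, 2, 15, 5}, size 4.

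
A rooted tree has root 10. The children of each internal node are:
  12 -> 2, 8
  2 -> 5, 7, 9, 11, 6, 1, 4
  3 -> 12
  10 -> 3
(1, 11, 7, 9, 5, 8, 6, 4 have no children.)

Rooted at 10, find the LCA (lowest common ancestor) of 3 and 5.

3

Path 3→root: 3 10; path 5→root: 5 2 12 3 10.
First common node: 3.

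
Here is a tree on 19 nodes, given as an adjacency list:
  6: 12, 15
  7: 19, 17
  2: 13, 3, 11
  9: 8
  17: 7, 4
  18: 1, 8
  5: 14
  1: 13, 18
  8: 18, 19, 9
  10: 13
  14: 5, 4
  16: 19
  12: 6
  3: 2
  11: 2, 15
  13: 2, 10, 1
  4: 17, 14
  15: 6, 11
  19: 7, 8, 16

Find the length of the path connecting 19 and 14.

The path is 19–7–17–4–14, which has 4 edges.

4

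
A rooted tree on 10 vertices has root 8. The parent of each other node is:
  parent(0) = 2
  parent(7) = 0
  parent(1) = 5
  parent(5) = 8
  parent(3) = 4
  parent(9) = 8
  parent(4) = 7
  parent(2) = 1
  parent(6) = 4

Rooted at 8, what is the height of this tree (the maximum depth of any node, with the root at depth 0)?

The longest root-to-leaf path is 8–5–1–2–0–7–4–3 (7 edges).

7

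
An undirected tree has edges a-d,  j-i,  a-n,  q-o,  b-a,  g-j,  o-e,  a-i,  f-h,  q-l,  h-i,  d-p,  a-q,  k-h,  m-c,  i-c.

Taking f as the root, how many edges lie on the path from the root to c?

3

Path from f to c: f–h–i–c, which has 3 edges.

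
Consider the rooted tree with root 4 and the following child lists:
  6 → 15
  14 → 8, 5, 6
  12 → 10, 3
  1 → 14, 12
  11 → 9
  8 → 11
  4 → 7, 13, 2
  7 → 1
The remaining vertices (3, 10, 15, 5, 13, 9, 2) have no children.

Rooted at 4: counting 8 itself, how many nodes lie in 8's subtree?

Descendants of 8 (including itself): 8, 11, 9. That's 3.

3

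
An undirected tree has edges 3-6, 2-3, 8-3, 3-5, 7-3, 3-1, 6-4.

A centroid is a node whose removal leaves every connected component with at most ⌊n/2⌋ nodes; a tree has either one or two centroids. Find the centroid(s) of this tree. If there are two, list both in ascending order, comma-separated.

Delete 3: the remaining components have sizes 2, 1, 1, 1, 1, 1. Max 2 ≤ 4, so 3 is a centroid.
No neighbour of 3 does as well, so 3 is the unique centroid.

3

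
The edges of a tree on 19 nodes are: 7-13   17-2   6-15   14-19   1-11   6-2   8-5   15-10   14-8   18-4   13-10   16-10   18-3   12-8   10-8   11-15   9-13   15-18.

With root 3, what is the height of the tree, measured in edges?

The longest root-to-leaf path is 3 – 18 – 15 – 10 – 8 – 14 – 19 (6 edges).

6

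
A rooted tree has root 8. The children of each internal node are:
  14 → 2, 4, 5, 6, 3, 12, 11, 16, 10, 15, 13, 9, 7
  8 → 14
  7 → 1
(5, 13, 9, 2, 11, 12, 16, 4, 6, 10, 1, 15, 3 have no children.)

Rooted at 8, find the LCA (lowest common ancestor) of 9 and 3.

14

Path 9→root: 9 14 8; path 3→root: 3 14 8.
First common node: 14.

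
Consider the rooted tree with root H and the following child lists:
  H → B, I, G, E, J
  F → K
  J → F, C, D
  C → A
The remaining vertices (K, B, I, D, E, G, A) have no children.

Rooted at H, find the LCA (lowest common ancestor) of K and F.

F

Path K→root: K F J H; path F→root: F J H.
First common node: F.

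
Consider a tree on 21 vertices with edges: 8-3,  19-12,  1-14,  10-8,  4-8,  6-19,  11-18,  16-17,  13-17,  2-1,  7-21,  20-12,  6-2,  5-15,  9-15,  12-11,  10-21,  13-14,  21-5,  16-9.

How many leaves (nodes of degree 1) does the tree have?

5

The leaves are 3, 4, 7, 18, 20.
That is 5 leaves.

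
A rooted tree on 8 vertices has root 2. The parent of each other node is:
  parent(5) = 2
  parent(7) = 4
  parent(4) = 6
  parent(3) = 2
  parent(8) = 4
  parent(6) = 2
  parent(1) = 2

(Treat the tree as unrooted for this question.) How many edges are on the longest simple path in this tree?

4

A longest path is 8–4–6–2–1, with 4 edges.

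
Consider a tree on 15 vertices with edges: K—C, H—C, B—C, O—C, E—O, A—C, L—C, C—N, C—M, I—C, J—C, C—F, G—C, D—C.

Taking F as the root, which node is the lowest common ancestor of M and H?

C

Path M→root: M C F; path H→root: H C F.
First common node: C.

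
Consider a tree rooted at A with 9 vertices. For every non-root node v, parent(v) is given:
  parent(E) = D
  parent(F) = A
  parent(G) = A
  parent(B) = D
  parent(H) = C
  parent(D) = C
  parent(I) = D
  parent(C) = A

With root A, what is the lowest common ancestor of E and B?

D

Path E→root: E D C A; path B→root: B D C A.
First common node: D.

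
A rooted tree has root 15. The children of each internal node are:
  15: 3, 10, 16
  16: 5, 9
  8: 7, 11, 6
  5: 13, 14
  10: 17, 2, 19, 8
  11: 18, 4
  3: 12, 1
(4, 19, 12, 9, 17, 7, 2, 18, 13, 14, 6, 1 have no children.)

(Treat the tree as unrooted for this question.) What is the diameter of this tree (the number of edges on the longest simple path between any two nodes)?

7

A longest path is 14–5–16–15–10–8–11–18, with 7 edges.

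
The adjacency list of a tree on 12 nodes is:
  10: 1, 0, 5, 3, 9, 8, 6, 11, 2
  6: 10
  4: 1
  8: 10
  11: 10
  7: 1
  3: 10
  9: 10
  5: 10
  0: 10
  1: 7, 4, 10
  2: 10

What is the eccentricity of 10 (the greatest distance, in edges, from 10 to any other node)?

The node farthest from 10 is 4 (7 also at distance 2), via 10 – 1 – 4 — 2 edges.

2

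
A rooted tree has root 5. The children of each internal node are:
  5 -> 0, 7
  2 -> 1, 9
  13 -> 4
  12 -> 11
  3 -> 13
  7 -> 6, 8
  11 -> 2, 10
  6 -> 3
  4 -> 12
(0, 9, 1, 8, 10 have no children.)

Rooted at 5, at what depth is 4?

Path from 5 to 4: 5–7–6–3–13–4, which has 5 edges.

5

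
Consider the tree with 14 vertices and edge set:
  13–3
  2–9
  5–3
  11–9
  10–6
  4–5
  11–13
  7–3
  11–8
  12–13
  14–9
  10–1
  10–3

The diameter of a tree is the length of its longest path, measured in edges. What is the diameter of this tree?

6

A longest path is 4 – 5 – 3 – 13 – 11 – 9 – 2, with 6 edges.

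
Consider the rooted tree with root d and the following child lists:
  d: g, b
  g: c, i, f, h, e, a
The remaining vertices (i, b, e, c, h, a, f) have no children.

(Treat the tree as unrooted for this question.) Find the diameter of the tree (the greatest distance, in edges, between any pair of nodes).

3

BFS from b reaches f last, at distance 3; BFS from f confirms no node is farther.
Path: b-d-g-f.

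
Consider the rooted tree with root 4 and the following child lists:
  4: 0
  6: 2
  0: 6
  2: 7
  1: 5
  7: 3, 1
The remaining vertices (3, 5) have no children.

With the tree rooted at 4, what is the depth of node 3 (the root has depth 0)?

4–0–6–2–7–3 — 5 edges.

5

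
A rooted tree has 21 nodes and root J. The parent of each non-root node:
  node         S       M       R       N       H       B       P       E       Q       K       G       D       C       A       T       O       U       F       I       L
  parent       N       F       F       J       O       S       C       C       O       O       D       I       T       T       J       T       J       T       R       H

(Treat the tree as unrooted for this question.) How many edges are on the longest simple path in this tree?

9

BFS from G reaches B last, at distance 9; BFS from B confirms no node is farther.
Path: G–D–I–R–F–T–J–N–S–B.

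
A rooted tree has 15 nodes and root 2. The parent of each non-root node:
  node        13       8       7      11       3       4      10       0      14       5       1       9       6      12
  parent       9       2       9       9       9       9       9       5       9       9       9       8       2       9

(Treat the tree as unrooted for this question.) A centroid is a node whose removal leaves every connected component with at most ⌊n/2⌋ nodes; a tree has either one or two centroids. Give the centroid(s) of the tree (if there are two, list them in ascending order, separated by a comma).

9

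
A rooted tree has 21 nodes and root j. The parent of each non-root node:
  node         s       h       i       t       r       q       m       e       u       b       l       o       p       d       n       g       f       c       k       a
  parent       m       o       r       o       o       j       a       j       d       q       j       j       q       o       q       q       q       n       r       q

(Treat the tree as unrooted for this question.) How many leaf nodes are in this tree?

13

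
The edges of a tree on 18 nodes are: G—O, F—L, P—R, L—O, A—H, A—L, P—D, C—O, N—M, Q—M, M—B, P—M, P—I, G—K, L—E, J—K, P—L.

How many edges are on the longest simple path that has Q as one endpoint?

A farthest node from Q is J.
The path Q – M – P – L – O – G – K – J has 7 edges.

7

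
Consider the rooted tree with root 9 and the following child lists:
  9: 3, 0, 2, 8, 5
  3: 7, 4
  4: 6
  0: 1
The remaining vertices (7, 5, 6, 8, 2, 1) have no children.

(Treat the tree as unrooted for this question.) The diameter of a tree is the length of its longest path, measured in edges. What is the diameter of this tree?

A longest path is 1 – 0 – 9 – 3 – 4 – 6, with 5 edges.

5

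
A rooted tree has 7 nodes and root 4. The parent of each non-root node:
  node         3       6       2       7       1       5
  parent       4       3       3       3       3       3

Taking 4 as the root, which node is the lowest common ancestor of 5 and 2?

3

Path 5→root: 5 3 4; path 2→root: 2 3 4.
First common node: 3.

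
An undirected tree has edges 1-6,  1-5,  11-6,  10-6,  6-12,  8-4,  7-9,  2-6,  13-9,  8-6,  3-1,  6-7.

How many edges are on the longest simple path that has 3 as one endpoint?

5

Distances from 3 peak at 5, attained at 13.
3-1-6-7-9-13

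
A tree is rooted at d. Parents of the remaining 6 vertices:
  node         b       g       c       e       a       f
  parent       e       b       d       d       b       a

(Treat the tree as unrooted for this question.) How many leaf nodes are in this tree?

3

The leaves are c, f, g.
That is 3 leaves.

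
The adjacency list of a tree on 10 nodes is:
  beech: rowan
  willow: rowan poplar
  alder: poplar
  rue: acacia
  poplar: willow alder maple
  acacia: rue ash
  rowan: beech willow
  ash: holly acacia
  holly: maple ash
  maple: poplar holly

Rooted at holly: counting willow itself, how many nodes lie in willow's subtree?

willow's subtree: {willow, rowan, beech}, size 3.

3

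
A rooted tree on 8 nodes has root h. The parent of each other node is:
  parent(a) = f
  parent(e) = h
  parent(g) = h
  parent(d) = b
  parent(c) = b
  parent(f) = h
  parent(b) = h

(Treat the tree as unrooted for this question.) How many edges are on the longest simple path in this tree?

4

A longest path is a–f–h–b–c, with 4 edges.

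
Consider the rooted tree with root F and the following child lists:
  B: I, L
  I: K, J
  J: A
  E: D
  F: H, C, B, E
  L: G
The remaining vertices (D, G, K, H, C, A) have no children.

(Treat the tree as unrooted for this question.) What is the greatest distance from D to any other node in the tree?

6

A farthest node from D is A.
The path D-E-F-B-I-J-A has 6 edges.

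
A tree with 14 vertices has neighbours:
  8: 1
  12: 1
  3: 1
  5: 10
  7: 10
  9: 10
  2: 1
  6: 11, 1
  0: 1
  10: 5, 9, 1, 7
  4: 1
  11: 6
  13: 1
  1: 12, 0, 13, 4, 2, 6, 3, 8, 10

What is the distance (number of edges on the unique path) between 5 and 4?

3

The path is 5–10–1–4, which has 3 edges.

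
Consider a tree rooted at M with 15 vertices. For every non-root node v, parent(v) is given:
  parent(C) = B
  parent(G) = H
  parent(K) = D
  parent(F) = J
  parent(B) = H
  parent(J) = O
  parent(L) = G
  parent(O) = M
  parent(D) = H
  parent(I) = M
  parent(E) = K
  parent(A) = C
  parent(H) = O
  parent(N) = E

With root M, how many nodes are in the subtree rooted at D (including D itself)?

Descendants of D (including itself): D, K, E, N. That's 4.

4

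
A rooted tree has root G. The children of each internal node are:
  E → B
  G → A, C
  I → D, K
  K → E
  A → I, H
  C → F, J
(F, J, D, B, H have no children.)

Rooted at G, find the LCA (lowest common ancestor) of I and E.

Path I→root: I A G; path E→root: E K I A G.
First common node: I.

I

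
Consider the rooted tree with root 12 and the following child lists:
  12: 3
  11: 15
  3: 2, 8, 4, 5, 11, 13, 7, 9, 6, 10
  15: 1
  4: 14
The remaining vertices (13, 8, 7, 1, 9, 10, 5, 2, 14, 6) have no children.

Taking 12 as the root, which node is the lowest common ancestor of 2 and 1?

Path 2→root: 2 3 12; path 1→root: 1 15 11 3 12.
First common node: 3.

3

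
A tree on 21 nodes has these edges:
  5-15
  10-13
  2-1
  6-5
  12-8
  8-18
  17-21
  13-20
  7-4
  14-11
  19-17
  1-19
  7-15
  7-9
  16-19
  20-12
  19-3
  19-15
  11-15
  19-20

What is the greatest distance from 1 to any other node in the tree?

5

A farthest node from 1 is 18.
The path 1 – 19 – 20 – 12 – 8 – 18 has 5 edges.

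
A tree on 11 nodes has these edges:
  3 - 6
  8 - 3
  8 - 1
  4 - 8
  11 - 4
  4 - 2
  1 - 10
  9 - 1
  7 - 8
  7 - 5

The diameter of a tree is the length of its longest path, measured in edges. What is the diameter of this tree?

BFS from 5 reaches 2 last, at distance 4; BFS from 2 confirms no node is farther.
Path: 5–7–8–4–2.

4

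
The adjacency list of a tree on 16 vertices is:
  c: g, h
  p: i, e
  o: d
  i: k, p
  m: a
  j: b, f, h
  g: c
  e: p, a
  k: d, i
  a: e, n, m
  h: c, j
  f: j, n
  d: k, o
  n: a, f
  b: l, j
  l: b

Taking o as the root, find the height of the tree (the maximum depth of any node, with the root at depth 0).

g sits deepest: o – d – k – i – p – e – a – n – f – j – h – c – g — 12 edges from the root.

12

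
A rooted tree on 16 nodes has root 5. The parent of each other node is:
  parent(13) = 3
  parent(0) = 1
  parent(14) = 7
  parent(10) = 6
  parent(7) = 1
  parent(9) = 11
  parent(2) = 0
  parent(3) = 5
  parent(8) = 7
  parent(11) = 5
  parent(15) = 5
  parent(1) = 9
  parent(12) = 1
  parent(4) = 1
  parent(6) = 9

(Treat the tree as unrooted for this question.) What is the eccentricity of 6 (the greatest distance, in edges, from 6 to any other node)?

The node farthest from 6 is 13, via 6–9–11–5–3–13 — 5 edges.

5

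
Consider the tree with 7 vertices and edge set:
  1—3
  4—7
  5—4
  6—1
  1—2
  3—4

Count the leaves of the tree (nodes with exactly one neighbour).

4

The leaves are 2, 5, 6, 7.
That is 4 leaves.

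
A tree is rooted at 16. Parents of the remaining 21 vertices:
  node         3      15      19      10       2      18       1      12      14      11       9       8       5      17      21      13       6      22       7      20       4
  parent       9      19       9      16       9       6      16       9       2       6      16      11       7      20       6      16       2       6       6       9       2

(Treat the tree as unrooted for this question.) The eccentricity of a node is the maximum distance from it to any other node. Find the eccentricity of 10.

6

Distances from 10 peak at 6, attained at 8 (5 also at distance 6).
10-16-9-2-6-11-8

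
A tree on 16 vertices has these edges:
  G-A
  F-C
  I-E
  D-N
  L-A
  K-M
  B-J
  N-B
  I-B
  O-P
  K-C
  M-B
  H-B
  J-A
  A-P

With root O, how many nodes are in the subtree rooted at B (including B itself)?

10

B's subtree: {B, H, I, M, N, E, K, D, C, F}, size 10.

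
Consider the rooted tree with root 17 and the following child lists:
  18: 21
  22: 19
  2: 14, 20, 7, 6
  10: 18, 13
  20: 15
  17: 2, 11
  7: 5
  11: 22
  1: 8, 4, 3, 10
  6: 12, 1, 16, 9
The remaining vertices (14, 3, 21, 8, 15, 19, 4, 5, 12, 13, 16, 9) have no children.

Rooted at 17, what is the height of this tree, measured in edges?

6

A deepest node is 21, reached by 17–2–6–1–10–18–21.
That path has 6 edges, so the height is 6.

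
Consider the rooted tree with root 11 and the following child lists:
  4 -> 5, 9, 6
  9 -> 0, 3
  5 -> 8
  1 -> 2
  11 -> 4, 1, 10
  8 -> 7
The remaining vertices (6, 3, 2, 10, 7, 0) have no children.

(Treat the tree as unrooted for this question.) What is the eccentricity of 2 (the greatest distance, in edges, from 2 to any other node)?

6

A farthest node from 2 is 7.
The path 2 – 1 – 11 – 4 – 5 – 8 – 7 has 6 edges.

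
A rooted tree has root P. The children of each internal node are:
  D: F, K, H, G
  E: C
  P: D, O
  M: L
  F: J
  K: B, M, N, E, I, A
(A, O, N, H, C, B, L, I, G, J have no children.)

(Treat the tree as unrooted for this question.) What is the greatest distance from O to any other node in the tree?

Distances from O peak at 5, attained at C (L also at distance 5).
O–P–D–K–E–C

5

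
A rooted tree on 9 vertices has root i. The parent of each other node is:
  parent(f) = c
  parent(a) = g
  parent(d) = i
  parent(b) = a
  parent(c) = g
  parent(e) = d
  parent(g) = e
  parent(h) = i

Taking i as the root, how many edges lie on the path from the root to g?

3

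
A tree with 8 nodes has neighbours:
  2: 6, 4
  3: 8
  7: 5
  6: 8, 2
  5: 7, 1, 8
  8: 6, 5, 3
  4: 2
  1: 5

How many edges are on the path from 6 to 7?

Walking from 6: 6 – 8 – 5 – 7. Length 3.

3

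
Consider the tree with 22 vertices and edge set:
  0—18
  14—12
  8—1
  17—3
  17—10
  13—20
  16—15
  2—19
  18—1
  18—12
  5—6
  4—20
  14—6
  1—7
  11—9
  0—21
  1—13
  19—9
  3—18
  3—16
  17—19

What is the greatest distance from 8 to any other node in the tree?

The node farthest from 8 is 11, via 8 – 1 – 18 – 3 – 17 – 19 – 9 – 11 — 7 edges.

7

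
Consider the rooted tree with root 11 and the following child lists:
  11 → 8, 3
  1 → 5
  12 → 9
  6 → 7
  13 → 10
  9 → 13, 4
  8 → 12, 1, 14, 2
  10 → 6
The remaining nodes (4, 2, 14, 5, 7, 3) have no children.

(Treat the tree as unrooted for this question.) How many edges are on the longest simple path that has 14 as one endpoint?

7

Distances from 14 peak at 7, attained at 7.
14 – 8 – 12 – 9 – 13 – 10 – 6 – 7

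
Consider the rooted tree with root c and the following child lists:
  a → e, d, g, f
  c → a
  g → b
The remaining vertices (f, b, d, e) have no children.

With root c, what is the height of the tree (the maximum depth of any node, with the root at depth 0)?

b sits deepest: c – a – g – b — 3 edges from the root.

3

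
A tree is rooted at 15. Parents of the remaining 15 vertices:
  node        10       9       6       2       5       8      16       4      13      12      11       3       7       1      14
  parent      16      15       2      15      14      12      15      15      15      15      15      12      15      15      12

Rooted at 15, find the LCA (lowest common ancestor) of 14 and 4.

15

Path 14→root: 14 12 15; path 4→root: 4 15.
First common node: 15.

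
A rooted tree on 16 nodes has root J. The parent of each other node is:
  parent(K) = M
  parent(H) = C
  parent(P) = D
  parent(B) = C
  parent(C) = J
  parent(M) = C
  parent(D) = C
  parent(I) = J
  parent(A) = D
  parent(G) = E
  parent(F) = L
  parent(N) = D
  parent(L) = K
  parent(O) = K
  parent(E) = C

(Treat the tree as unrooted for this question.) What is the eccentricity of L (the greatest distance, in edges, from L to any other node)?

The node farthest from L is N (A, I, G, P also at distance 5), via L – K – M – C – D – N — 5 edges.

5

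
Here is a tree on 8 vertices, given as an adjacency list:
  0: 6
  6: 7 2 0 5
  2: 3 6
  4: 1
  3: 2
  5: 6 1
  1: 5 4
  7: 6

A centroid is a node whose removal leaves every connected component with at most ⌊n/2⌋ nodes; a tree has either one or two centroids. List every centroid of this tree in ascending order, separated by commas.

6

Delete 6: the remaining components have sizes 3, 2, 1, 1. Max 3 ≤ 4, so 6 is a centroid.
No neighbour of 6 does as well, so 6 is the unique centroid.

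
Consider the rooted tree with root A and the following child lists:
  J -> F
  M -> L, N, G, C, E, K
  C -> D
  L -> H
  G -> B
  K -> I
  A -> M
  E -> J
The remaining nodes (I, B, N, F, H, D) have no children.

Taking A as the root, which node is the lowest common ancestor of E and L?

M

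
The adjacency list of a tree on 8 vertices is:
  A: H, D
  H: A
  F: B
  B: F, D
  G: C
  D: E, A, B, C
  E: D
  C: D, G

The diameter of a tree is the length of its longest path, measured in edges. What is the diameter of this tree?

4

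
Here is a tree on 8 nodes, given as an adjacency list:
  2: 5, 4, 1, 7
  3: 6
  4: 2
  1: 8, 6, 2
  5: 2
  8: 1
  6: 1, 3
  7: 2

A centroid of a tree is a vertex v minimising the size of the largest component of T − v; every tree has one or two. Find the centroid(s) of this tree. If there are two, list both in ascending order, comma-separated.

1, 2

Removing 2 splits the tree into components of sizes 4, 1, 1, 1; the largest is 4 ≤ ⌊8/2⌋ = 4.
Its neighbour 1 also leaves a largest component of size 4, so both are centroids.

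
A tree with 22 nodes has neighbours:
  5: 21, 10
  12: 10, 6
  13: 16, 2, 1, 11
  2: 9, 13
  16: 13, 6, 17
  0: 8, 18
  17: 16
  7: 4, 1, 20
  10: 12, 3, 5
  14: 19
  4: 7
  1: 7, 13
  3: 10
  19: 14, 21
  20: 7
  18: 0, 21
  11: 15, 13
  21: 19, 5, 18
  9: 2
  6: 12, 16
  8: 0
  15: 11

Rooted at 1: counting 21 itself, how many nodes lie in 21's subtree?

6

21's subtree: {21, 19, 18, 14, 0, 8}, size 6.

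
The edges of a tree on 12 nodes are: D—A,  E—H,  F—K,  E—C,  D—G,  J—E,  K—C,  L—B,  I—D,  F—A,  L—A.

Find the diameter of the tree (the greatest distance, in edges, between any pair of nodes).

7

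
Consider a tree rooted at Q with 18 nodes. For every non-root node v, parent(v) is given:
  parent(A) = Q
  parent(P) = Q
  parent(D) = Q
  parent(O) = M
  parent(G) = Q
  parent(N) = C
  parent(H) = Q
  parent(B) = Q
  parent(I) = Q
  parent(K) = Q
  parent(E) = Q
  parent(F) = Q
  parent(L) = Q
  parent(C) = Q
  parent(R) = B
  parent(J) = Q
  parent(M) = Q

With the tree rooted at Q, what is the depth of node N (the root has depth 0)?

Climbing from N to the root: N → C → Q. That's 2 steps.

2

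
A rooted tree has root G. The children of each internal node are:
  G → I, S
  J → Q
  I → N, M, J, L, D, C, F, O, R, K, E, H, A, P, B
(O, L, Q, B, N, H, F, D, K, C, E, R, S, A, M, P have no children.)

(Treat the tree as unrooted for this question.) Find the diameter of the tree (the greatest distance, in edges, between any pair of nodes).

Starting from S, a farthest node is Q at distance 4.
One longest path: S–G–I–J–Q.
So the diameter is 4.

4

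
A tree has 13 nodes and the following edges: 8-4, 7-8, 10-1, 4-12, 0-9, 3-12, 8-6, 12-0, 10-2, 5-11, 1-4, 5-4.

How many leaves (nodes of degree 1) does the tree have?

Exactly 6 nodes have a single neighbour: 2, 3, 6, 7, 9, 11.

6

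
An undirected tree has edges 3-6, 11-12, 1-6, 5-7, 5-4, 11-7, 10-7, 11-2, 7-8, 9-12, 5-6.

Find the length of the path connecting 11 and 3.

4

11 – 7 – 5 – 6 – 3: 4 edges.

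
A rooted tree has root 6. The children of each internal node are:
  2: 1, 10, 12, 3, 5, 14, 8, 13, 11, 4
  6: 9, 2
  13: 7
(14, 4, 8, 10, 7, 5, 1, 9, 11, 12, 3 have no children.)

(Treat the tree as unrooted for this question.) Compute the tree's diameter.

Starting from 9, a farthest node is 7 at distance 4.
One longest path: 9 – 6 – 2 – 13 – 7.
So the diameter is 4.

4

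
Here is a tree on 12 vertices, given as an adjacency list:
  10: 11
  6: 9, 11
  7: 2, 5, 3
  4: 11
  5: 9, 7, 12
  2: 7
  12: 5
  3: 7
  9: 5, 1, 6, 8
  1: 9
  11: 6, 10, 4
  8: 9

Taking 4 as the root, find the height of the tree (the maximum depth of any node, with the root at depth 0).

6

A deepest node is 2, reached by 4–11–6–9–5–7–2.
That path has 6 edges, so the height is 6.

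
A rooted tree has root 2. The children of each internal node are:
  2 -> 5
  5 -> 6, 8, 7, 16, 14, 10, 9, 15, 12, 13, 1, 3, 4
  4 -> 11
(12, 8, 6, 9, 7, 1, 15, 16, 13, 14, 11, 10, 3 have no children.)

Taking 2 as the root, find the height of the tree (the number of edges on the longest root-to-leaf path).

3

11 sits deepest: 2 → 5 → 4 → 11 — 3 edges from the root.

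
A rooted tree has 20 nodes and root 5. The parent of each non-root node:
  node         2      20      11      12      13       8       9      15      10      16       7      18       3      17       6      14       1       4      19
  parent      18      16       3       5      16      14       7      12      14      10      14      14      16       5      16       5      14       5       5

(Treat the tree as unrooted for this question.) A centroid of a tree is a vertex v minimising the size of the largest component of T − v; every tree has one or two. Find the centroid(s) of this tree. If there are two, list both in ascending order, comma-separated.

If 14 is removed the pieces have sizes 7, 6, 2, 2, 1, 1, all ≤ ⌊20/2⌋ = 10.
Every other node leaves some component of size > 10, so the centroid is unique.

14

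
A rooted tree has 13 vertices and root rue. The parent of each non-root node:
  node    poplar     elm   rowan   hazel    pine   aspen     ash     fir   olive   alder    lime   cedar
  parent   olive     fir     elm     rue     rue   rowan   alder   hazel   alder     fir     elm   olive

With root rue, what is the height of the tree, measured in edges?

5

A deepest node is aspen, reached by rue-hazel-fir-elm-rowan-aspen.
That path has 5 edges, so the height is 5.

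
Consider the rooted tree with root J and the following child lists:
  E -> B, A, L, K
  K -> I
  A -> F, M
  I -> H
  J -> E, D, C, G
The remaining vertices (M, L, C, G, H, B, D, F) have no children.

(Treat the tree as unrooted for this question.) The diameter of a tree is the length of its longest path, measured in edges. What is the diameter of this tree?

5

Starting from H, a farthest node is D at distance 5.
One longest path: H–I–K–E–J–D.
So the diameter is 5.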